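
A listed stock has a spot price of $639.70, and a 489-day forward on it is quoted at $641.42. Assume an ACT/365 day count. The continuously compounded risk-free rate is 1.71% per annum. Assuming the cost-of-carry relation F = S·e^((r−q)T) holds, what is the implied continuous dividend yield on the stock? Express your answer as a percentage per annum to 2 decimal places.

From F = S·e^((r−q)T): (r − q) = ln(F/S)/T
ln(641.42/639.70) = ln(1.002689) = 0.002685
(r − q) = 0.002685 / (489/365) = 0.002004
q = r − ln(F/S)/T = 0.0171 − 0.002004 = 0.015096
q = 1.51%

1.51%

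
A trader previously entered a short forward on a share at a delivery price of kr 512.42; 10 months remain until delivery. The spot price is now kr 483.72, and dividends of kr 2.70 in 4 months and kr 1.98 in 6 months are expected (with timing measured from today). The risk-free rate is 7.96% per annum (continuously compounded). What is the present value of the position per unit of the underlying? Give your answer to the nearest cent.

PV(remaining dividends) I = 2.70·e^(−0.0796·4/12) + 1.98·e^(−0.0796·6/12) = 4.5320
Current forward F = (S − I)·e^(rT) = (483.72 − 4.5320)·e^(0.0796·10/12) = 479.1880 × 1.068583 = 512.0522
Value (long) = (F − K)·e^(−rT) = (512.0522 − 512.42) × 0.935819 = -0.3442
Short position value = −(long value) = kr 0.34

kr 0.34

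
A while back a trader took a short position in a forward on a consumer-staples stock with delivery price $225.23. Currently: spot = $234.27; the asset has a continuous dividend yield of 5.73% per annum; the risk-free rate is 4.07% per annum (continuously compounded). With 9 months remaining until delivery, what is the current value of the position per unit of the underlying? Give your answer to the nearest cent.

Current fair forward for the remaining 9 months: F = S·e^((r − q)·T), (r − q) = 0.0407 − 0.0573 = -0.0166
F = 234.27 · e^(-0.0166 × 9/12) = 234.27 × 0.987627 = 231.3714
Value of long forward = (F − K)·e^(−rT) = (231.3714 − 225.23) · e^(−0.0407·9/12)
= 6.1414 × 0.969936 = 5.96
Short position value = −(long value) = -$5.96

-$5.96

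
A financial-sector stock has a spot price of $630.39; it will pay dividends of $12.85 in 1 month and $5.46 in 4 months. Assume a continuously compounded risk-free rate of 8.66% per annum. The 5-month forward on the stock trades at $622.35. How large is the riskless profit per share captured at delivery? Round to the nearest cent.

$12.48 per share

PV(dividends) I = 12.85·e^(−0.0866·1/12) + 5.46·e^(−0.0866·4/12) = 18.0622
Fair forward F* = (S − I)·e^(rT) = (630.39 − 18.0622)·e^0.036083 = 612.3278 × 1.036742 = 634.8259
Market $622.35 < fair 634.8259: forward underpriced → reverse cash-and-carry (short the stock, invest proceeds at r, pay the dividends, go long the forward).
Profit at T = |F_mkt − F*| = |622.35 − 634.8259| = $12.48 per share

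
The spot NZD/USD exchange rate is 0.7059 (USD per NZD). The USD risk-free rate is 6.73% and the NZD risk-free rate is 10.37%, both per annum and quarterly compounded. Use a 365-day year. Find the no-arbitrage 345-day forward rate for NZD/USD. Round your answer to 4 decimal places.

0.6825

By covered interest parity, F = S · (1+r_USD/4)^(4T) / (1+r_NZD/4)^(4T)
= 0.7059 × 1.065115 / 1.101606 = 0.7059 × 0.966875
F = 0.6825 USD per NZD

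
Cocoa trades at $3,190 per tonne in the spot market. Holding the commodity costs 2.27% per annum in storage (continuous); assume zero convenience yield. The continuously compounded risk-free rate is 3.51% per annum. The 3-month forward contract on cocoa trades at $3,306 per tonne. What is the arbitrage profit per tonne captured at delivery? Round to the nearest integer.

$70 per tonne

Fair forward: F* = S·e^(carry·T), with carry = (r + u) = 0.0351 + 0.0227 = 0.0578
F* = 3190 · e^(0.0578 × 3/12) = 3190 · e^0.014450 = 3190 × 1.014555 = $3236.4305
Market $3306 > fair $3236.4305: forward overpriced → cash-and-carry (buy spot, short the forward).
At maturity, profit = |F_mkt − F*| = |3306 − 3236.4305| = $70 per tonne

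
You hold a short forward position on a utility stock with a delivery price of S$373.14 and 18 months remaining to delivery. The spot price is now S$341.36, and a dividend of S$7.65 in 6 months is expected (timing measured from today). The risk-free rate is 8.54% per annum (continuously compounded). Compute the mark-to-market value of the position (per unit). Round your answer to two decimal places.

-S$5.75

PV(remaining dividends) I = 7.65·e^(−0.0854·6/12) = 7.3302
Current forward F = (S − I)·e^(rT) = (341.36 − 7.3302)·e^(0.0854·18/12) = 334.0298 × 1.136667 = 379.6807
Value (long) = (F − K)·e^(−rT) = (379.6807 − 373.14) × 0.879765 = 5.7543
Short position value = −(long value) = -S$5.75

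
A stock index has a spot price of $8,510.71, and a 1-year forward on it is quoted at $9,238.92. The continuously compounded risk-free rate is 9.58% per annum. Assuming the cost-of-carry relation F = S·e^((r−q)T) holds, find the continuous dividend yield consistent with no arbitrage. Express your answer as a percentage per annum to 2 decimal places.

From F = S·e^((r−q)T): (r − q) = ln(F/S)/T
ln(9238.92/8510.71) = ln(1.085564) = 0.082100
(r − q) = 0.082100 / (1) = 0.082100
q = r − ln(F/S)/T = 0.0958 − 0.082100 = 0.013700
q = 1.37%

1.37%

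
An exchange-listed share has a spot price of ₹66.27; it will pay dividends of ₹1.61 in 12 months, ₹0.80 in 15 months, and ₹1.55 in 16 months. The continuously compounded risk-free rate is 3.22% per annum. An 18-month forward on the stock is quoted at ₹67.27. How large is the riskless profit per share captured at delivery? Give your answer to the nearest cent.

PV(dividends) I = 1.61·e^(−0.0322·12/12) + 0.80·e^(−0.0322·15/12) + 1.55·e^(−0.0322·16/12) = 3.8123
Fair forward F* = (S − I)·e^(rT) = (66.27 − 3.8123)·e^0.048300 = 62.4577 × 1.049485 = 65.5484
Market ₹67.27 > fair 65.5484: forward overpriced → cash-and-carry (borrow at r, buy the stock and collect the dividends, short the forward).
Profit at T = |F_mkt − F*| = |67.27 − 65.5484| = ₹1.72 per share

₹1.72 per share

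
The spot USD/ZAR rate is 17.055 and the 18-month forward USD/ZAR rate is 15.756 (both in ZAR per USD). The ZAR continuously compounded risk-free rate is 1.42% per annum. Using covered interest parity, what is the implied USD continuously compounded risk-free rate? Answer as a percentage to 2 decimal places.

F = S·e^((r_ZAR − r_USD)T) ⇒ r_USD = r_ZAR − ln(F/S)/T
ln(15.756/17.055) = -0.079222; /(18/12) = -0.052815
r_USD = 0.0142 + 0.052815 = 0.067015
r_USD = 6.70%

6.70%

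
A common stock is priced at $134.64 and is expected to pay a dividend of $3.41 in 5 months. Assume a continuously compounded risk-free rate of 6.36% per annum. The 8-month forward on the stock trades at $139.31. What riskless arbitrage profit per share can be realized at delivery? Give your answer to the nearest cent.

$2.30 per share

PV(dividends) I = 3.41·e^(−0.0636·5/12) = 3.3208
Fair forward F* = (S − I)·e^(rT) = (134.64 − 3.3208)·e^0.042400 = 131.3192 × 1.043312 = 137.0069
Market $139.31 > fair 137.0069: forward overpriced → cash-and-carry (borrow at r, buy the stock and collect the dividends, short the forward).
Profit at T = |F_mkt − F*| = |139.31 − 137.0069| = $2.30 per share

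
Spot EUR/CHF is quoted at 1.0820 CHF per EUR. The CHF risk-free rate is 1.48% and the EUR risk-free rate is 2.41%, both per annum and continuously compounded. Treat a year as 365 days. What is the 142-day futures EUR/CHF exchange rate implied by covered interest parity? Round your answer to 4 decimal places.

F = S·e^((r_CHF − r_EUR)T) = 1.0820 · e^((0.0148 − 0.0241) × 142/365)
= 1.0820 · e^-0.003618 = 1.0820 × 0.996389
F = 1.0781 CHF per EUR

1.0781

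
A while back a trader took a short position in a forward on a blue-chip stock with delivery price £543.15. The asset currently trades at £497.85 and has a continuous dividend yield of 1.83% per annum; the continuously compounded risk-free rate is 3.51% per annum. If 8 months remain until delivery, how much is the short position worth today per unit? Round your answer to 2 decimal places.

£38.77

Current fair forward for the remaining 8 months: F = S·e^((r − q)·T), (r − q) = 0.0351 − 0.0183 = 0.0168
F = 497.85 · e^(0.0168 × 8/12) = 497.85 × 1.011263 = 503.4573
Value of long forward = (F − K)·e^(−rT) = (503.4573 − 543.15) · e^(−0.0351·8/12)
= -39.6927 × 0.976872 = -38.77
Short position value = −(long value) = £38.77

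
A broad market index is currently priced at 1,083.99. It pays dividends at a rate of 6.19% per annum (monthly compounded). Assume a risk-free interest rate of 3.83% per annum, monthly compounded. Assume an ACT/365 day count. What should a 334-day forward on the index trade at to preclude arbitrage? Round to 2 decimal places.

F = S · (1+r/12)^(12T) / (1+q/12)^(12T)
= 1083.99 × 1.03561071 / 1.05812360 = 1083.99 × 0.97872376
F = 1,060.93

1,060.93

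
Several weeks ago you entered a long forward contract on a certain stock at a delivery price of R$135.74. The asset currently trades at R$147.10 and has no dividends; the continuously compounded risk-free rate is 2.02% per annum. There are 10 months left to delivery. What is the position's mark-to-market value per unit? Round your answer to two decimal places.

R$13.63

Current fair forward for the remaining 10 months: F = S·e^(r·T), r = 0.0202
F = 147.10 · e^(0.0202 × 10/12) = 147.10 × 1.016976 = 149.5972
Value of long forward = (F − K)·e^(−rT) = (149.5972 − 135.74) · e^(−0.0202·10/12)
= 13.8572 × 0.983308 = 13.63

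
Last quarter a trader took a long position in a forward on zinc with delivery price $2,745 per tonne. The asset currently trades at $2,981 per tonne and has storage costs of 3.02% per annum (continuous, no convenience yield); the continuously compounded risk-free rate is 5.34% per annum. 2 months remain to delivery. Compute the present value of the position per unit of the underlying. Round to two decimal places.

Current fair forward for the remaining 2 months: F = S·e^((r + u)·T), (r + u) = 0.0534 + 0.0302 = 0.0836
F = 2981 · e^(0.0836 × 2/12) = 2981 × 1.01403085 = 3022.8260
Value of long forward = (F − K)·e^(−rT) = (3022.8260 − 2745) · e^(−0.0534·2/12)
= 277.8260 × 0.99113949 = 275.36

$275.36 per tonne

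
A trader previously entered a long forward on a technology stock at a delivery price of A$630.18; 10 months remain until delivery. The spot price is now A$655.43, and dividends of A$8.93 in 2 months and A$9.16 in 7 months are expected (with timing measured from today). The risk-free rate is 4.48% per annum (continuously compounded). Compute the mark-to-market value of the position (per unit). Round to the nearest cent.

PV(remaining dividends) I = 8.93·e^(−0.0448·2/12) + 9.16·e^(−0.0448·7/12) = 17.7873
Current forward F = (S − I)·e^(rT) = (655.43 − 17.7873)·e^(0.0448·10/12) = 637.6427 × 1.038039 = 661.8980
Value (long) = (F − K)·e^(−rT) = (661.8980 − 630.18) × 0.963355 = 30.5557
Value = A$30.56

A$30.56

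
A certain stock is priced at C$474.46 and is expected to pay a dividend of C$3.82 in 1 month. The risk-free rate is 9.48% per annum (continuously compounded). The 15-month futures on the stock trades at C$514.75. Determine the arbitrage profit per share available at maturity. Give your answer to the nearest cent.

C$15.13 per share

PV(dividends) I = 3.82·e^(−0.0948·1/12) = 3.7899
Fair futures F* = (S − I)·e^(rT) = (474.46 − 3.7899)·e^0.118500 = 470.6701 × 1.125807 = 529.8837
Market C$514.75 < fair 529.8837: forward underpriced → reverse cash-and-carry (short the stock, invest proceeds at r, pay the dividends, go long the forward).
Profit at T = |F_mkt − F*| = |514.75 − 529.8837| = C$15.13 per share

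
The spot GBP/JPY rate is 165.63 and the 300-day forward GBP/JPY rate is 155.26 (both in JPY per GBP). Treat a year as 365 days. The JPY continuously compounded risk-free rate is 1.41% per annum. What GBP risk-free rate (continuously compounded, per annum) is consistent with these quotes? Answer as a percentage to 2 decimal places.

F = S·e^((r_JPY − r_GBP)T) ⇒ r_GBP = r_JPY − ln(F/S)/T
ln(155.26/165.63) = -0.064655; /(300/365) = -0.078664
r_GBP = 0.0141 + 0.078664 = 0.092764
r_GBP = 9.28%

9.28%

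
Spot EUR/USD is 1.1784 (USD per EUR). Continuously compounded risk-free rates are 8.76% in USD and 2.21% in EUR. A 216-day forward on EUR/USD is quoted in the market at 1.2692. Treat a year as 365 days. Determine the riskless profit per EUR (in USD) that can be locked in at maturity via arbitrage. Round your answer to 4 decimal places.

0.0442 per EUR (in USD)

Fair forward: F* = S·e^(carry·T), with carry = (r_USD − r_EUR) = 0.0876 − 0.0221 = 0.0655
F* = 1.1784 · e^(0.0655 × 216/365) = 1.1784 · e^0.038762 = 1.1784 × 1.039523 = 1.2250
Market 1.2692 > fair 1.2250: forward overpriced → cash-and-carry (buy spot, short the forward).
At maturity, profit = |F_mkt − F*| = |1.2692 − 1.2250| = 0.0442 per EUR (in USD)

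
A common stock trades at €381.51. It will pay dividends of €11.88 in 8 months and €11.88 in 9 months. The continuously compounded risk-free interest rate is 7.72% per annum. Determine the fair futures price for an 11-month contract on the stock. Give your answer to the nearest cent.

€385.34

PV(dividends) I = 11.88·e^(−0.0772·8/12) + 11.88·e^(−0.0772·9/12)
I = 11.2840 + 11.2117 = 22.4957
F = (S − I)·e^(rT) = (381.51 − 22.4957) · e^(0.0772·11/12)
= 359.0143 · e^0.070767 = 359.0143 × 1.073331 = €385.34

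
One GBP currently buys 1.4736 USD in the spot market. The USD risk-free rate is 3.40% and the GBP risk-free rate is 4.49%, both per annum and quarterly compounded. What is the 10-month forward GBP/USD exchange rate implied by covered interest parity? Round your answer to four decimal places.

By covered interest parity, F = S · (1+r_USD/4)^(4T) / (1+r_GBP/4)^(4T)
= 1.4736 × 1.028615 / 1.037909 = 1.4736 × 0.991045
F = 1.4604 USD per GBP

1.4604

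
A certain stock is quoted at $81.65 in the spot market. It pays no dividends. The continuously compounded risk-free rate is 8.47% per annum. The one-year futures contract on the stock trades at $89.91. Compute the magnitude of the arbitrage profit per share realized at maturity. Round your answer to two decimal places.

$1.04 per share

Fair futures: F* = S·e^(carry·T), with carry = r = 0.0847
F* = 81.65 · e^(0.0847 × 12/12) = 81.65 · e^0.084700 = 81.65 × 1.088391 = $88.8671
Market $89.91 > fair $88.8671: forward overpriced → cash-and-carry (buy spot, short the forward).
At maturity, profit = |F_mkt − F*| = |89.91 − 88.8671| = $1.04 per share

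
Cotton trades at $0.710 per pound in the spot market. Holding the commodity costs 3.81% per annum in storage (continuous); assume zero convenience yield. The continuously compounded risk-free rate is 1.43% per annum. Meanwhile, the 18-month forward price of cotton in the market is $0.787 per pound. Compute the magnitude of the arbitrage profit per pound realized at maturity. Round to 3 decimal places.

$0.019 per pound

Fair forward: F* = S·e^(carry·T), with carry = (r + u) = 0.0143 + 0.0381 = 0.0524
F* = 0.710 · e^(0.0524 × 18/12) = 0.710 · e^0.078600 = 0.710 × 1.081772 = $0.7681
Market $0.787 > fair $0.7681: forward overpriced → cash-and-carry (buy spot, short the forward).
At maturity, profit = |F_mkt − F*| = |0.787 − 0.7681| = $0.019 per pound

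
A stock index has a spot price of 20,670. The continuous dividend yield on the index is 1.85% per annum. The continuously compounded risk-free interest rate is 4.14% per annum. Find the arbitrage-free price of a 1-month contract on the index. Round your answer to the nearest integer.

20,709

F = S·e^((r − q)T) = 20670 · e^((0.0414 − 0.0185) × 1/12)
= 20670 · e^0.001908 = 20670 × 1.001910
F = 20,709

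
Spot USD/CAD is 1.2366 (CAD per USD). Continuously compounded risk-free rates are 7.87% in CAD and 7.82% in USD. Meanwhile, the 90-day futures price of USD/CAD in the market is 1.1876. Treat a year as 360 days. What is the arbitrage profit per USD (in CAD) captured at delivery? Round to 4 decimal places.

Fair futures: F* = S·e^(carry·T), with carry = (r_CAD − r_USD) = 0.0787 − 0.0782 = 0.0005
F* = 1.2366 · e^(0.0005 × 90/360) = 1.2366 · e^0.000125 = 1.2366 × 1.000125 = 1.2368
Market 1.1876 < fair 1.2368: forward underpriced → reverse cash-and-carry (short spot, go long the forward).
At maturity, profit = |F_mkt − F*| = |1.1876 − 1.2368| = 0.0492 per USD (in CAD)

0.0492 per USD (in CAD)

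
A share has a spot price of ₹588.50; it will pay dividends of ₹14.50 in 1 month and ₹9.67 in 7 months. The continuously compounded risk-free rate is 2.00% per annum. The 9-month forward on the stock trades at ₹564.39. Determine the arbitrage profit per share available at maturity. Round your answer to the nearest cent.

₹8.61 per share

PV(dividends) I = 14.50·e^(−0.0200·1/12) + 9.67·e^(−0.0200·7/12) = 24.0337
Fair forward F* = (S − I)·e^(rT) = (588.50 − 24.0337)·e^0.015000 = 564.4663 × 1.015113 = 572.9971
Market ₹564.39 < fair 572.9971: forward underpriced → reverse cash-and-carry (short the stock, invest proceeds at r, pay the dividends, go long the forward).
Profit at T = |F_mkt − F*| = |564.39 − 572.9971| = ₹8.61 per share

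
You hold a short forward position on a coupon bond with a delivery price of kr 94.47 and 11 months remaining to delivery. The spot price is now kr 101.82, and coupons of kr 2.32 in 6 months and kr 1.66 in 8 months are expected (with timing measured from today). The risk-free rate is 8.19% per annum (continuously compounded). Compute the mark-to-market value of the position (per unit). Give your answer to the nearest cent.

-kr 10.38

PV(remaining coupons) I = 2.32·e^(−0.0819·6/12) + 1.66·e^(−0.0819·8/12) = 3.7987
Current forward F = (S − I)·e^(rT) = (101.82 − 3.7987)·e^(0.0819·11/12) = 98.0213 × 1.077965 = 105.6635
Value (long) = (F − K)·e^(−rT) = (105.6635 − 94.47) × 0.927674 = 10.3839
Short position value = −(long value) = -kr 10.38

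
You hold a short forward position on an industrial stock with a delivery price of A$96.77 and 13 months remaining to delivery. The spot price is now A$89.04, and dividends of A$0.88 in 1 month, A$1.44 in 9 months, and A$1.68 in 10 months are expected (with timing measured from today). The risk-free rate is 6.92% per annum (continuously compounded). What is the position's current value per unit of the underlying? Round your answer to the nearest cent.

A$4.57

PV(remaining dividends) I = 0.88·e^(−0.0692·1/12) + 1.44·e^(−0.0692·9/12) + 1.68·e^(−0.0692·10/12) = 3.8280
Current forward F = (S − I)·e^(rT) = (89.04 − 3.8280)·e^(0.0692·13/12) = 85.2120 × 1.077848 = 91.8456
Value (long) = (F − K)·e^(−rT) = (91.8456 − 96.77) × 0.927774 = -4.5687
Short position value = −(long value) = A$4.57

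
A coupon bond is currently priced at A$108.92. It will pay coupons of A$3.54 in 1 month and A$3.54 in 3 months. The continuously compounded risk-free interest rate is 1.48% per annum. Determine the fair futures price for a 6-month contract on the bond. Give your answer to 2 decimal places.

A$102.61

PV(coupons) I = 3.54·e^(−0.0148·1/12) + 3.54·e^(−0.0148·3/12)
I = 3.5356 + 3.5269 = 7.0625
F = (S − I)·e^(rT) = (108.92 − 7.0625) · e^(0.0148·6/12)
= 101.8575 · e^0.007400 = 101.8575 × 1.007427 = A$102.61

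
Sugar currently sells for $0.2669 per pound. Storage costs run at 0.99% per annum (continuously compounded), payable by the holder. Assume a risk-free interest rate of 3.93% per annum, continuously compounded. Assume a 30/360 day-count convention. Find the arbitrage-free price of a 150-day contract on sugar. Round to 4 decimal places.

Net carry = r + u − y = 0.0393 + 0.0099 − 0.0000 = 0.0492
F = S·e^((r+u−y)T) = 0.2669 · e^(0.0492 × 150/360) = 0.2669 · e^0.020500
= 0.2669 × 1.020712 = $0.2724 per pound

$0.2724 per pound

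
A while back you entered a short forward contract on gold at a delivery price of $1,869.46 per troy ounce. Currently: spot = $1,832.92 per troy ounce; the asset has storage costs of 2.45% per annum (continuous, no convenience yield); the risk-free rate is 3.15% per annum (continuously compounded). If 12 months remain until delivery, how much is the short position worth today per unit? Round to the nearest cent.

-$66.89 per troy ounce

Current fair forward for the remaining 12 months: F = S·e^((r + u)·T), (r + u) = 0.0315 + 0.0245 = 0.0560
F = 1832.92 · e^(0.0560 × 12/12) = 1832.92 × 1.05759768 = 1938.4919
Value of long forward = (F − K)·e^(−rT) = (1938.4919 − 1869.46) · e^(−0.0315·12/12)
= 69.0319 × 0.96899096 = 66.89
Short position value = −(long value) = -$66.89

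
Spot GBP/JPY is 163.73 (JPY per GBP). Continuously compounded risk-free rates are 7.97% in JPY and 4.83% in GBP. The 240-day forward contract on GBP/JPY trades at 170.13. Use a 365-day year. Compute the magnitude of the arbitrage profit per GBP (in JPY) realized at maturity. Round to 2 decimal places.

2.98 per GBP (in JPY)

Fair forward: F* = S·e^(carry·T), with carry = (r_JPY − r_GBP) = 0.0797 − 0.0483 = 0.0314
F* = 163.73 · e^(0.0314 × 240/365) = 163.73 · e^0.020647 = 163.73 × 1.020862 = 167.1457
Market 170.13 > fair 167.1457: forward overpriced → cash-and-carry (buy spot, short the forward).
At maturity, profit = |F_mkt − F*| = |170.13 − 167.1457| = 2.98 per GBP (in JPY)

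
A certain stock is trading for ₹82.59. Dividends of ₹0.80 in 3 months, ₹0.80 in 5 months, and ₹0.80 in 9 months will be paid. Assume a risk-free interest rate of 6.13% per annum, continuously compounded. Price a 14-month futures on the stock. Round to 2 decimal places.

PV(dividends) I = 0.80·e^(−0.0613·3/12) + 0.80·e^(−0.0613·5/12) + 0.80·e^(−0.0613·9/12)
I = 0.7878 + 0.7798 + 0.7641 = 2.3317
F = (S − I)·e^(rT) = (82.59 − 2.3317) · e^(0.0613·14/12)
= 80.2583 · e^0.071517 = 80.2583 × 1.074136 = ₹86.21

₹86.21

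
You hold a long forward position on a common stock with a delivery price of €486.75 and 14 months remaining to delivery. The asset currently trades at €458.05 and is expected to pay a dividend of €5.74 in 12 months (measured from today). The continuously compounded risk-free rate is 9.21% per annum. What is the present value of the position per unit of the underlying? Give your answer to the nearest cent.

PV(remaining dividends) I = 5.74·e^(−0.0921·12/12) = 5.2350
Current forward F = (S − I)·e^(rT) = (458.05 − 5.2350)·e^(0.0921·14/12) = 452.8150 × 1.113435 = 504.1801
Value (long) = (F − K)·e^(−rT) = (504.1801 − 486.75) × 0.898121 = 15.6543
Value = €15.65

€15.65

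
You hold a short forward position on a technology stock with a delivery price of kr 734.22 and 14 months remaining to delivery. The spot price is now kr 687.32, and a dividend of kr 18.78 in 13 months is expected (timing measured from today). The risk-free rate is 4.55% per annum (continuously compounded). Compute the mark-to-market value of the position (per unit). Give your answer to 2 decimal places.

PV(remaining dividends) I = 18.78·e^(−0.0455·13/12) = 17.8767
Current forward F = (S − I)·e^(rT) = (687.32 − 17.8767)·e^(0.0455·14/12) = 669.4433 × 1.054518 = 705.9400
Value (long) = (F − K)·e^(−rT) = (705.9400 − 734.22) × 0.948301 = -26.8180
Short position value = −(long value) = kr 26.82

kr 26.82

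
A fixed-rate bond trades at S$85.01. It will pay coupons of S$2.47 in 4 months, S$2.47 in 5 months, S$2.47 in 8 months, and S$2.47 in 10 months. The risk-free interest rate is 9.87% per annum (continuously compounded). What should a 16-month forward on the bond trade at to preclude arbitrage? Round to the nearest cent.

PV(coupons) I = 2.47·e^(−0.0987·4/12) + 2.47·e^(−0.0987·5/12) + 2.47·e^(−0.0987·8/12) + 2.47·e^(−0.0987·10/12)
I = 2.3901 + 2.3705 + 2.3127 + 2.2750 = 9.3483
F = (S − I)·e^(rT) = (85.01 − 9.3483) · e^(0.0987·16/12)
= 75.6617 · e^0.131600 = 75.6617 × 1.140652 = S$86.30

S$86.30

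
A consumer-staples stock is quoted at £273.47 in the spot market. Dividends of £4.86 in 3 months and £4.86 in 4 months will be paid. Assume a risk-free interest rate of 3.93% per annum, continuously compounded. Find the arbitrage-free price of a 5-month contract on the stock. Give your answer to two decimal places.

PV(dividends) I = 4.86·e^(−0.0393·3/12) + 4.86·e^(−0.0393·4/12)
I = 4.8125 + 4.7967 = 9.6092
F = (S − I)·e^(rT) = (273.47 − 9.6092) · e^(0.0393·5/12)
= 263.8608 · e^0.016375 = 263.8608 × 1.016510 = £268.22

£268.22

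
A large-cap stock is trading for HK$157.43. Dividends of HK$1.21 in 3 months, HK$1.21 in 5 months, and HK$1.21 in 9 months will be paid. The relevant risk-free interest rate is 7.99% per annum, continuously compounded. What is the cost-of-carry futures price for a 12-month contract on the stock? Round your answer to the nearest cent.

PV(dividends) I = 1.21·e^(−0.0799·3/12) + 1.21·e^(−0.0799·5/12) + 1.21·e^(−0.0799·9/12)
I = 1.1861 + 1.1704 + 1.1396 = 3.4961
F = (S − I)·e^(rT) = (157.43 − 3.4961) · e^(0.0799·12/12)
= 153.9339 · e^0.079900 = 153.9339 × 1.083179 = HK$166.74

HK$166.74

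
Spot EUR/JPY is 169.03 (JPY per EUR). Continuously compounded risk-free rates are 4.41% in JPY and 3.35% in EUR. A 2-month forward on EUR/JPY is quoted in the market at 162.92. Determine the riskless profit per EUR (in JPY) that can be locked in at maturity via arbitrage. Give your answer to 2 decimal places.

Fair forward: F* = S·e^(carry·T), with carry = (r_JPY − r_EUR) = 0.0441 − 0.0335 = 0.0106
F* = 169.03 · e^(0.0106 × 2/12) = 169.03 · e^0.001767 = 169.03 × 1.001769 = 169.3290
Market 162.92 < fair 169.3290: forward underpriced → reverse cash-and-carry (short spot, go long the forward).
At maturity, profit = |F_mkt − F*| = |162.92 − 169.3290| = 6.41 per EUR (in JPY)

6.41 per EUR (in JPY)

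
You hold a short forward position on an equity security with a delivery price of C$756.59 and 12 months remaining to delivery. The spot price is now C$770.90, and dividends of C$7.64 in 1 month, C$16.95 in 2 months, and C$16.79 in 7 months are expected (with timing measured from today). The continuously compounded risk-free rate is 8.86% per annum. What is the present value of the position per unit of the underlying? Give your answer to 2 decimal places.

PV(remaining dividends) I = 7.64·e^(−0.0886·1/12) + 16.95·e^(−0.0886·2/12) + 16.79·e^(−0.0886·7/12) = 40.2296
Current forward F = (S − I)·e^(rT) = (770.90 − 40.2296)·e^(0.0886·12/12) = 730.6704 × 1.092644 = 798.3626
Value (long) = (F − K)·e^(−rT) = (798.3626 − 756.59) × 0.915212 = 38.2308
Short position value = −(long value) = -C$38.23

-C$38.23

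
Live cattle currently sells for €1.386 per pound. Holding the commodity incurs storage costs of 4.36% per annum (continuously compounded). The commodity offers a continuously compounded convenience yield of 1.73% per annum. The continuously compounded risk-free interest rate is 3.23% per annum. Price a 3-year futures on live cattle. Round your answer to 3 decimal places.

€1.652 per pound

Net carry = r + u − y = 0.0323 + 0.0436 − 0.0173 = 0.0586
F = S·e^((r+u−y)T) = 1.386 · e^(0.0586 × 3) = 1.386 · e^0.175800
= 1.386 × 1.192200 = €1.652 per pound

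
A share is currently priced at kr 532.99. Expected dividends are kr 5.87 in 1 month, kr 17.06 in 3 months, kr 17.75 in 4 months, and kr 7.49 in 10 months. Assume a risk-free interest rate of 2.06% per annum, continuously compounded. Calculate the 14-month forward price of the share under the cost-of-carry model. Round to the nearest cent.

PV(dividends) I = 5.87·e^(−0.0206·1/12) + 17.06·e^(−0.0206·3/12) + 17.75·e^(−0.0206·4/12) + 7.49·e^(−0.0206·10/12)
I = 5.8599 + 16.9724 + 17.6285 + 7.3625 = 47.8233
F = (S − I)·e^(rT) = (532.99 − 47.8233) · e^(0.0206·14/12)
= 485.1667 · e^0.024033 = 485.1667 × 1.024324 = kr 496.97

kr 496.97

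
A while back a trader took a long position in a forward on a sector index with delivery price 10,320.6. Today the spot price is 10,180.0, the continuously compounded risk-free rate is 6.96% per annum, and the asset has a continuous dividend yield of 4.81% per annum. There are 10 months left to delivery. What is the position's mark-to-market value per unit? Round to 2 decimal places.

Current fair forward for the remaining 10 months: F = S·e^((r − q)·T), (r − q) = 0.0696 − 0.0481 = 0.0215
F = 10180.0 · e^(0.0215 × 10/12) = 10180.0 × 1.01807813 = 10364.0354
Value of long forward = (F − K)·e^(−rT) = (10364.0354 − 10320.6) · e^(−0.0696·10/12)
= 43.4354 × 0.94364995 = 40.99

40.99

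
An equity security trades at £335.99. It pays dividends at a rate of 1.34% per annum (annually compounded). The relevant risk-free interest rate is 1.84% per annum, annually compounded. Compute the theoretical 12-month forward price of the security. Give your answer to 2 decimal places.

£337.65

F = S · (1+r)^T / (1+q)^T
= 335.99 × 1.018400 / 1.013400 = 335.99 × 1.004934
F = £337.65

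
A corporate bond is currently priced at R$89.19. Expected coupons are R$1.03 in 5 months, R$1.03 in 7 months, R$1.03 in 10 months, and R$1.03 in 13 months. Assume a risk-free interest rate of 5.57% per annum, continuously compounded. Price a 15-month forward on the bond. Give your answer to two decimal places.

PV(coupons) I = 1.03·e^(−0.0557·5/12) + 1.03·e^(−0.0557·7/12) + 1.03·e^(−0.0557·10/12) + 1.03·e^(−0.0557·13/12)
I = 1.0064 + 0.9971 + 0.9833 + 0.9697 = 3.9565
F = (S − I)·e^(rT) = (89.19 − 3.9565) · e^(0.0557·15/12)
= 85.2335 · e^0.069625 = 85.2335 × 1.072106 = R$91.38

R$91.38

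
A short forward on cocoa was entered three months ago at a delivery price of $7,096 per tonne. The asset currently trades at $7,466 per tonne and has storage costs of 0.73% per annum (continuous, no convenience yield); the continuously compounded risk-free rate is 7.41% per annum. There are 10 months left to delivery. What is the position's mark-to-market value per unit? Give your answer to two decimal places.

Current fair forward for the remaining 10 months: F = S·e^((r + u)·T), (r + u) = 0.0741 + 0.0073 = 0.0814
F = 7466 · e^(0.0814 × 10/12) = 7466 × 1.07018693 = 7990.0156
Value of long forward = (F − K)·e^(−rT) = (7990.0156 − 7096) · e^(−0.0741·10/12)
= 894.0156 × 0.94011789 = 840.48
Short position value = −(long value) = -$840.48

-$840.48 per tonne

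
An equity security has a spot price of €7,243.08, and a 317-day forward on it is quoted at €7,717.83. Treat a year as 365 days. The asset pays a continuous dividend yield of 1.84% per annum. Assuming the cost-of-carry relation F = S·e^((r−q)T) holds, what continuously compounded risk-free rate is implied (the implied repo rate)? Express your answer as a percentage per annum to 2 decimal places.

9.15%

From F = S·e^((r−q)T): (r − q) = ln(F/S)/T
ln(7717.83/7243.08) = ln(1.065545) = 0.063486
(r − q) = 0.063486 / (317/365) = 0.073099
r = ln(F/S)/T + q = 0.073099 + 0.0184 = 0.091499
r = 9.15%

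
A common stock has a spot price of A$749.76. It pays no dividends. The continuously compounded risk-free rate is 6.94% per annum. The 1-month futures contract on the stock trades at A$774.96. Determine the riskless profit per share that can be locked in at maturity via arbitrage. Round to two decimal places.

A$20.85 per share

Fair futures: F* = S·e^(carry·T), with carry = r = 0.0694
F* = 749.76 · e^(0.0694 × 1/12) = 749.76 · e^0.005783 = 749.76 × 1.005800 = A$754.1086
Market A$774.96 > fair A$754.1086: forward overpriced → cash-and-carry (buy spot, short the forward).
At maturity, profit = |F_mkt − F*| = |774.96 − 754.1086| = A$20.85 per share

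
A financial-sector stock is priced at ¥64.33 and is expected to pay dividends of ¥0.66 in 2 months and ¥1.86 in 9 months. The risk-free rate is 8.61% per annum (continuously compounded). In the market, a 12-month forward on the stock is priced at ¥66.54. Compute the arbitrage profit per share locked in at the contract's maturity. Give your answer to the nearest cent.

¥0.96 per share

PV(dividends) I = 0.66·e^(−0.0861·2/12) + 1.86·e^(−0.0861·9/12) = 2.3943
Fair forward F* = (S − I)·e^(rT) = (64.33 − 2.3943)·e^0.086100 = 61.9357 × 1.089915 = 67.5046
Market ¥66.54 < fair 67.5046: forward underpriced → reverse cash-and-carry (short the stock, invest proceeds at r, pay the dividends, go long the forward).
Profit at T = |F_mkt − F*| = |66.54 − 67.5046| = ¥0.96 per share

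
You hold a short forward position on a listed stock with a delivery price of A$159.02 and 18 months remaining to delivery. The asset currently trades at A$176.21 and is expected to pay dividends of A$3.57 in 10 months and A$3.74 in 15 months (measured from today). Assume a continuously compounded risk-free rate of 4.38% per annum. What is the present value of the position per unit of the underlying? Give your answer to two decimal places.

PV(remaining dividends) I = 3.57·e^(−0.0438·10/12) + 3.74·e^(−0.0438·15/12) = 6.9828
Current forward F = (S − I)·e^(rT) = (176.21 − 6.9828)·e^(0.0438·18/12) = 169.2272 × 1.067906 = 180.7187
Value (long) = (F − K)·e^(−rT) = (180.7187 − 159.02) × 0.936412 = 20.3189
Short position value = −(long value) = -A$20.32

-A$20.32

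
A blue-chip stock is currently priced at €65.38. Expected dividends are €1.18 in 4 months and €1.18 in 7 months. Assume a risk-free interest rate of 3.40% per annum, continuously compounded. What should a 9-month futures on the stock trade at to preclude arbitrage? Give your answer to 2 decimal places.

€64.69

PV(dividends) I = 1.18·e^(−0.0340·4/12) + 1.18·e^(−0.0340·7/12)
I = 1.1667 + 1.1568 = 2.3235
F = (S − I)·e^(rT) = (65.38 − 2.3235) · e^(0.0340·9/12)
= 63.0565 · e^0.025500 = 63.0565 × 1.025828 = €64.69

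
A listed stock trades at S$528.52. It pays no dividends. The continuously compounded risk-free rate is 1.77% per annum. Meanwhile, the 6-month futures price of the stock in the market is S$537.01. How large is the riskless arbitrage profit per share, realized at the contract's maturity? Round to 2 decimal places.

S$3.79 per share

Fair futures: F* = S·e^(carry·T), with carry = r = 0.0177
F* = 528.52 · e^(0.0177 × 6/12) = 528.52 · e^0.008850 = 528.52 × 1.008889 = S$533.2180
Market S$537.01 > fair S$533.2180: forward overpriced → cash-and-carry (buy spot, short the forward).
At maturity, profit = |F_mkt − F*| = |537.01 − 533.2180| = S$3.79 per share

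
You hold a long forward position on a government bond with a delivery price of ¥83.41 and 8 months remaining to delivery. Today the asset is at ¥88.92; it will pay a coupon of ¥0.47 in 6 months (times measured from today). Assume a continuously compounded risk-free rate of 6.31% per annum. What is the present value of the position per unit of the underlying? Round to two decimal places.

¥8.49

PV(remaining coupons) I = 0.47·e^(−0.0631·6/12) = 0.4554
Current forward F = (S − I)·e^(rT) = (88.92 − 0.4554)·e^(0.0631·8/12) = 88.4646 × 1.042964 = 92.2654
Value (long) = (F − K)·e^(−rT) = (92.2654 − 83.41) × 0.958806 = 8.4906
Value = ¥8.49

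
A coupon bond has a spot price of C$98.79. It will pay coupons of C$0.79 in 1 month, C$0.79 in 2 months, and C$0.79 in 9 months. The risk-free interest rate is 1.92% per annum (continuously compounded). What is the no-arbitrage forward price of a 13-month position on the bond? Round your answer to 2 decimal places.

PV(coupons) I = 0.79·e^(−0.0192·1/12) + 0.79·e^(−0.0192·2/12) + 0.79·e^(−0.0192·9/12)
I = 0.7887 + 0.7875 + 0.7787 = 2.3549
F = (S − I)·e^(rT) = (98.79 − 2.3549) · e^(0.0192·13/12)
= 96.4351 · e^0.020800 = 96.4351 × 1.021018 = C$98.46

C$98.46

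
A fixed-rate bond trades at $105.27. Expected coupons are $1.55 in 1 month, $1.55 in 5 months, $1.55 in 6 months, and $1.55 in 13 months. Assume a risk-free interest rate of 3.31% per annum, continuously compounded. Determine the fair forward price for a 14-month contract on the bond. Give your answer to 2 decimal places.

$103.08

PV(coupons) I = 1.55·e^(−0.0331·1/12) + 1.55·e^(−0.0331·5/12) + 1.55·e^(−0.0331·6/12) + 1.55·e^(−0.0331·13/12)
I = 1.5457 + 1.5288 + 1.5246 + 1.4954 = 6.0945
F = (S − I)·e^(rT) = (105.27 − 6.0945) · e^(0.0331·14/12)
= 99.1755 · e^0.038617 = 99.1755 × 1.039372 = $103.08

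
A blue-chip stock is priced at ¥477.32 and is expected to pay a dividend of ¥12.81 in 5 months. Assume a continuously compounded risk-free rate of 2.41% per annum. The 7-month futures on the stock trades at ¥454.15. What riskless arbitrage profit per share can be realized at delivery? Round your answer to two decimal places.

¥17.07 per share

PV(dividends) I = 12.81·e^(−0.0241·5/12) = 12.6820
Fair futures F* = (S − I)·e^(rT) = (477.32 − 12.6820)·e^0.014058 = 464.6380 × 1.014157 = 471.2159
Market ¥454.15 < fair 471.2159: forward underpriced → reverse cash-and-carry (short the stock, invest proceeds at r, pay the dividends, go long the forward).
Profit at T = |F_mkt − F*| = |454.15 − 471.2159| = ¥17.07 per share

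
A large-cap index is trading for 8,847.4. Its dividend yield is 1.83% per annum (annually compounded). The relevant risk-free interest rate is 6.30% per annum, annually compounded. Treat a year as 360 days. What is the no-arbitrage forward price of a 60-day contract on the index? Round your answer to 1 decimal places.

8,911.0

F = S · (1+r)^T / (1+q)^T
= 8847.4 × 1.010235 / 1.003027 = 8847.4 × 1.007186
F = 8,911.0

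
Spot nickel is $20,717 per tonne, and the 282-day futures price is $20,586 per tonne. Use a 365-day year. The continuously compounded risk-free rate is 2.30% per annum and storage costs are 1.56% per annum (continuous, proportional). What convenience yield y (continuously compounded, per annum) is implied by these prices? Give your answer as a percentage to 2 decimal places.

F = S·e^((r+u−y)T) ⇒ (r+u−y) = ln(F/S)/T
ln(20586/20717) = -0.006343; /T ⇒ -0.008210
y = r + u − ln(F/S)/T = 0.0230 + 0.0156 + 0.008210 = 0.046810
y = 4.68%

4.68%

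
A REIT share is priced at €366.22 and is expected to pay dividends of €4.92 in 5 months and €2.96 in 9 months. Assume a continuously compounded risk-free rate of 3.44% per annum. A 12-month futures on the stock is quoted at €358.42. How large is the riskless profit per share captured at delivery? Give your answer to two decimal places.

PV(dividends) I = 4.92·e^(−0.0344·5/12) + 2.96·e^(−0.0344·9/12) = 7.7346
Fair futures F* = (S − I)·e^(rT) = (366.22 − 7.7346)·e^0.034400 = 358.4854 × 1.034999 = 371.0320
Market €358.42 < fair 371.0320: forward underpriced → reverse cash-and-carry (short the stock, invest proceeds at r, pay the dividends, go long the forward).
Profit at T = |F_mkt − F*| = |358.42 − 371.0320| = €12.61 per share

€12.61 per share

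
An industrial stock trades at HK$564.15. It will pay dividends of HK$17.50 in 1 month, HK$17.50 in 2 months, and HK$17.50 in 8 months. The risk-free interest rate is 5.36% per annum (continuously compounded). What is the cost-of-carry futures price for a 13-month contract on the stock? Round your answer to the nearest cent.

PV(dividends) I = 17.50·e^(−0.0536·1/12) + 17.50·e^(−0.0536·2/12) + 17.50·e^(−0.0536·8/12)
I = 17.4220 + 17.3444 + 16.8857 = 51.6521
F = (S − I)·e^(rT) = (564.15 − 51.6521) · e^(0.0536·13/12)
= 512.4979 · e^0.058067 = 512.4979 × 1.059786 = HK$543.14

HK$543.14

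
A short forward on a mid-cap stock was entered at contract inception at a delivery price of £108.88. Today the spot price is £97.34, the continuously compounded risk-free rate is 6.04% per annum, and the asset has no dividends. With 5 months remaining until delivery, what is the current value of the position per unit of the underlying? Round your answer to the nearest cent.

Current fair forward for the remaining 5 months: F = S·e^(r·T), r = 0.0604
F = 97.34 · e^(0.0604 × 5/12) = 97.34 × 1.025486 = 99.8208
Value of long forward = (F − K)·e^(−rT) = (99.8208 − 108.88) · e^(−0.0604·5/12)
= -9.0592 × 0.975147 = -8.83
Short position value = −(long value) = £8.83

£8.83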